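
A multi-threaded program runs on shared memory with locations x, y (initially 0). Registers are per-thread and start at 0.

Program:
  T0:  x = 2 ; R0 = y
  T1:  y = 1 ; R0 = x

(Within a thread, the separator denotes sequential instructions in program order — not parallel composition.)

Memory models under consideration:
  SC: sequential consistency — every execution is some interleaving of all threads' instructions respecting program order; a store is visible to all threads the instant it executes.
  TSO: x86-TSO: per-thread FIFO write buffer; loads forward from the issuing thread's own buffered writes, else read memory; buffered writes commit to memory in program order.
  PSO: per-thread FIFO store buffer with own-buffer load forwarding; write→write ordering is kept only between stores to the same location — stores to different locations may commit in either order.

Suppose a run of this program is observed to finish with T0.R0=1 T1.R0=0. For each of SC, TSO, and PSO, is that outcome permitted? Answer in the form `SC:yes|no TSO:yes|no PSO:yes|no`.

SC:yes TSO:yes PSO:yes

outcome vector order: (T0.R0,T1.R0)
under SC → (0,2); (1,0); (1,2)
under TSO → (0,0); (0,2); (1,0); (1,2)
under PSO → (0,0); (0,2); (1,0); (1,2)
target (1,0) ∈ {SC,TSO,PSO}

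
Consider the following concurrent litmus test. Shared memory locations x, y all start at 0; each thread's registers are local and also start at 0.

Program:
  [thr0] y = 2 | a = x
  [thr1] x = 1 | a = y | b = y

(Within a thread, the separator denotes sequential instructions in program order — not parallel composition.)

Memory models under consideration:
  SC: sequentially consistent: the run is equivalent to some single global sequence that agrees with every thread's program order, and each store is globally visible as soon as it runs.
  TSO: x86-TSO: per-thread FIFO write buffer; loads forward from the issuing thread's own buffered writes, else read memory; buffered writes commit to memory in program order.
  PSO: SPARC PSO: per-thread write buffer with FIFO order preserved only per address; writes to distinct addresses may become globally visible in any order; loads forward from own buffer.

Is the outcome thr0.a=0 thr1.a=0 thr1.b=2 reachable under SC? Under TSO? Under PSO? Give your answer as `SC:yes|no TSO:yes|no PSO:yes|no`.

SC:no TSO:yes PSO:yes

outcome vector order: (thr0.a,thr1.a,thr1.b)
under SC → (0,2,2) (1,0,0) (1,0,2) (1,2,2)
under TSO → (0,0,0) (0,0,2) (0,2,2) (1,0,0) (1,0,2) (1,2,2)
under PSO → (0,0,0) (0,0,2) (0,2,2) (1,0,0) (1,0,2) (1,2,2)
target (0,0,2) ∈ {TSO,PSO}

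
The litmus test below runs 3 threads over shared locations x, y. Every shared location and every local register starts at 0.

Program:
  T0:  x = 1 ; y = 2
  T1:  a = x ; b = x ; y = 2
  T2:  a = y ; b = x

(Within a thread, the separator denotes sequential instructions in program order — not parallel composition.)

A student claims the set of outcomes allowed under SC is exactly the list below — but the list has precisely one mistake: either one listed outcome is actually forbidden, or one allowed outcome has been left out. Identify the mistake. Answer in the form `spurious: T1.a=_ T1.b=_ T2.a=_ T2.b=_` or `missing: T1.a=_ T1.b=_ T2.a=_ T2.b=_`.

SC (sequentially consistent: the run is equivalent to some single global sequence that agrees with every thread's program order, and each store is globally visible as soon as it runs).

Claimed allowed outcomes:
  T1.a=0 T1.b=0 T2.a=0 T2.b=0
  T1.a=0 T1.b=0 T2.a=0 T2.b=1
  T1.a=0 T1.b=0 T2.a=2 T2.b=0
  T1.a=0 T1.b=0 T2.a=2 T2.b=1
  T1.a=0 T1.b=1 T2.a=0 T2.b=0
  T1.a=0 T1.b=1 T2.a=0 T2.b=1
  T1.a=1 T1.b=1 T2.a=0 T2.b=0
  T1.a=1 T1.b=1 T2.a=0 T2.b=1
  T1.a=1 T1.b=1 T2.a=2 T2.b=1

missing: T1.a=0 T1.b=1 T2.a=2 T2.b=1

outcome vector order: (T1.a,T1.b,T2.a,T2.b)
under SC → 0/0/0/0 0/0/0/1 0/0/2/0 0/0/2/1 0/1/0/0 0/1/0/1 0/1/2/1 1/1/0/0 1/1/0/1 1/1/2/1
SC∖claimed = {0/1/2/1}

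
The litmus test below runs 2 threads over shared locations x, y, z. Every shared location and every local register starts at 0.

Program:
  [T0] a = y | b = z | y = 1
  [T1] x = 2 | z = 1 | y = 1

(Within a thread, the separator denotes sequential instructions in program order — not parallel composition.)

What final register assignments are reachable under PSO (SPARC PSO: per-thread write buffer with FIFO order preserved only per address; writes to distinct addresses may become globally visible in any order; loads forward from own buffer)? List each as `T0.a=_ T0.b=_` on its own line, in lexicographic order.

T0.a=0 T0.b=0
T0.a=0 T0.b=1
T0.a=1 T0.b=0
T0.a=1 T0.b=1

outcome vector order: (T0.a,T0.b)
|PSO outcomes| = 4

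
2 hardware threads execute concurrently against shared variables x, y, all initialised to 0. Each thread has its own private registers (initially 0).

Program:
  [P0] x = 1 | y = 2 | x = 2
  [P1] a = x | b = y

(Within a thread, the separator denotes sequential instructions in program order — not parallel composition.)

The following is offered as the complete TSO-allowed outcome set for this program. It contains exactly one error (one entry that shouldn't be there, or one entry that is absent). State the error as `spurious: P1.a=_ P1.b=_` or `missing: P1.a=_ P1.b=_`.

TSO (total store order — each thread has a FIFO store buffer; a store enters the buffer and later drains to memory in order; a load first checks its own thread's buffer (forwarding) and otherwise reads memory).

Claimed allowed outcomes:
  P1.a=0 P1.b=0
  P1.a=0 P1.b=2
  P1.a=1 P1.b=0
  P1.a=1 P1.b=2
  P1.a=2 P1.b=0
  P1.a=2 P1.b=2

spurious: P1.a=2 P1.b=0

outcome vector order: (P1.a,P1.b)
TSO (5): 0/0, 0/2, 1/0, 1/2, 2/2
claimed∖TSO = {2/0}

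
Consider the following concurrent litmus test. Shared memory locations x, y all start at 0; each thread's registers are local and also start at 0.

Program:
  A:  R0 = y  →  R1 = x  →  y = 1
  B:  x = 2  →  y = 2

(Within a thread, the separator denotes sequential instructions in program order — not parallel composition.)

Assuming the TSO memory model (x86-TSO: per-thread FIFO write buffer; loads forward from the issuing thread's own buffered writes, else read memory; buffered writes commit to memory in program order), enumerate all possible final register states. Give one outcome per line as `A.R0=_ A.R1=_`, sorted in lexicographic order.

A.R0=0 A.R1=0
A.R0=0 A.R1=2
A.R0=2 A.R1=2

outcome vector order: (A.R0,A.R1)
|TSO outcomes| = 3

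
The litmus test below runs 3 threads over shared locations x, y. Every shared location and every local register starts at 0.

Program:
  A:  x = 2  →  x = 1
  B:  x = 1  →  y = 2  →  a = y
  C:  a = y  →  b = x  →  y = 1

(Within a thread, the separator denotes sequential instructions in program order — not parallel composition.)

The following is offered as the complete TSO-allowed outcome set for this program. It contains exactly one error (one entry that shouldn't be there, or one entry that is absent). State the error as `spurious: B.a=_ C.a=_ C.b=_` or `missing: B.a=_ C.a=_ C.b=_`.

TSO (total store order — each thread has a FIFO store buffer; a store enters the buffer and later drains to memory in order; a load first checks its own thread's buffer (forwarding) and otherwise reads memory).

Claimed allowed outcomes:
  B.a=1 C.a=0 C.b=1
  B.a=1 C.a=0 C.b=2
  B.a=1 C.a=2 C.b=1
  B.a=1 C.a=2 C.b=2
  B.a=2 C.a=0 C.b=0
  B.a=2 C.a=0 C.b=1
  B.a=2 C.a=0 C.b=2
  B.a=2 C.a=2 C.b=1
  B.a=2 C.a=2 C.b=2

outcome vector order: (B.a,C.a,C.b)
TSO (10): 1/0/0, 1/0/1, 1/0/2, 1/2/1, 1/2/2, 2/0/0, 2/0/1, 2/0/2, 2/2/1, 2/2/2
TSO∖claimed = {1/0/0}

missing: B.a=1 C.a=0 C.b=0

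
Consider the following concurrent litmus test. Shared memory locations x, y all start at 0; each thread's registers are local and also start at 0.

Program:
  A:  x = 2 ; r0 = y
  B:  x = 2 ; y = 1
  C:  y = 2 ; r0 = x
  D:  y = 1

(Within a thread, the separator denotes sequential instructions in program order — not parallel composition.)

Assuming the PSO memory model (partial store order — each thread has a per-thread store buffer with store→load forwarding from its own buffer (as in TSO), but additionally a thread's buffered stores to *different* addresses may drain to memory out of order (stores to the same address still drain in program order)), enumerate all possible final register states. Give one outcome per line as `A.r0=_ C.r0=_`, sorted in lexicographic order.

A.r0=0 C.r0=0
A.r0=0 C.r0=2
A.r0=1 C.r0=0
A.r0=1 C.r0=2
A.r0=2 C.r0=0
A.r0=2 C.r0=2

outcome vector order: (A.r0,C.r0)
|PSO outcomes| = 6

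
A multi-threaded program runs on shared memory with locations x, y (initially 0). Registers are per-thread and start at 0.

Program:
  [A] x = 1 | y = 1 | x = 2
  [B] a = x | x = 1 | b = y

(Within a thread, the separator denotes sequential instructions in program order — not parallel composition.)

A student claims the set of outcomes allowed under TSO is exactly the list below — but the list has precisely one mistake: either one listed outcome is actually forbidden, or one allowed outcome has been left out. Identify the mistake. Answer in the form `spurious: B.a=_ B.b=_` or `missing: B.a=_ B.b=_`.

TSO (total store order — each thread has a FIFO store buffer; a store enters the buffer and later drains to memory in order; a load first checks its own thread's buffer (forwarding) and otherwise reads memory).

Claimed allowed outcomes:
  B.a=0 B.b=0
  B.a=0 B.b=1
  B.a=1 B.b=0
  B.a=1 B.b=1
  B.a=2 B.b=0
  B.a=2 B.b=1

outcome vector order: (B.a,B.b)
under TSO → (0,0), (0,1), (1,0), (1,1), (2,1)
claimed∖TSO = {(2,0)}

spurious: B.a=2 B.b=0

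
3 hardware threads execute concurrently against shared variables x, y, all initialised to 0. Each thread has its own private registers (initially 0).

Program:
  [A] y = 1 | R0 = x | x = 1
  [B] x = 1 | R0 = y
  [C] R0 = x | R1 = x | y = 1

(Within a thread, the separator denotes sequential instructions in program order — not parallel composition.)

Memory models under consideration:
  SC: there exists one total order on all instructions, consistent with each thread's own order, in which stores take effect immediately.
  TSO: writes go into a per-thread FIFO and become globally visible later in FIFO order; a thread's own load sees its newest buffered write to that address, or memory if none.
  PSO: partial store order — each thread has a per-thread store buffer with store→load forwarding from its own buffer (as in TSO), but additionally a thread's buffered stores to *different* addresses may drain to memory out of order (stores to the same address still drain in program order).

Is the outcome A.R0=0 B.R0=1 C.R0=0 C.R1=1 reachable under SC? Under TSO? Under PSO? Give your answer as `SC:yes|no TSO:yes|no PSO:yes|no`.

SC:yes TSO:yes PSO:yes

outcome vector order: (A.R0,B.R0,C.R0,C.R1)
[SC] allowed = {0/1/0/0; 0/1/0/1; 0/1/1/1; 1/0/0/0; 1/0/0/1; 1/0/1/1; 1/1/0/0; 1/1/0/1; 1/1/1/1}
[TSO] allowed = {0/0/0/0; 0/0/0/1; 0/0/1/1; 0/1/0/0; 0/1/0/1; 0/1/1/1; 1/0/0/0; 1/0/0/1; 1/0/1/1; 1/1/0/0; 1/1/0/1; 1/1/1/1}
[PSO] allowed = {0/0/0/0; 0/0/0/1; 0/0/1/1; 0/1/0/0; 0/1/0/1; 0/1/1/1; 1/0/0/0; 1/0/0/1; 1/0/1/1; 1/1/0/0; 1/1/0/1; 1/1/1/1}
target 0/1/0/1 ∈ {SC,TSO,PSO}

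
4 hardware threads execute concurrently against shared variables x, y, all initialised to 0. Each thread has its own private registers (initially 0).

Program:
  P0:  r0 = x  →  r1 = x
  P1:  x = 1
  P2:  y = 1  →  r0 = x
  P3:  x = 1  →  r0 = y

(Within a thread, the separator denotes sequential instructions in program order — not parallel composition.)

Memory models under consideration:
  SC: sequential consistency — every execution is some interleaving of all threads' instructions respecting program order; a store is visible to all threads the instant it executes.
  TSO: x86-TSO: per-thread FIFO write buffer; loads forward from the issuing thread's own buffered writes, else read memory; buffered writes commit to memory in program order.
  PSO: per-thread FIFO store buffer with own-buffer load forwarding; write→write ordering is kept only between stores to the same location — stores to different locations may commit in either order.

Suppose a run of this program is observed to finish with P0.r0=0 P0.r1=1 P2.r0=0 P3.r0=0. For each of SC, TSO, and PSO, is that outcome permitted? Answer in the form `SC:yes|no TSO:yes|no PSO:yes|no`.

outcome vector order: (P0.r0,P0.r1,P2.r0,P3.r0)
[SC] allowed = {(0,0,0,1), (0,0,1,0), (0,0,1,1), (0,1,0,1), (0,1,1,0), (0,1,1,1), (1,1,0,1), (1,1,1,0), (1,1,1,1)}
[TSO] allowed = {(0,0,0,0), (0,0,0,1), (0,0,1,0), (0,0,1,1), (0,1,0,0), (0,1,0,1), (0,1,1,0), (0,1,1,1), (1,1,0,0), (1,1,0,1), (1,1,1,0), (1,1,1,1)}
[PSO] allowed = {(0,0,0,0), (0,0,0,1), (0,0,1,0), (0,0,1,1), (0,1,0,0), (0,1,0,1), (0,1,1,0), (0,1,1,1), (1,1,0,0), (1,1,0,1), (1,1,1,0), (1,1,1,1)}
target (0,1,0,0) ∈ {TSO,PSO}

SC:no TSO:yes PSO:yes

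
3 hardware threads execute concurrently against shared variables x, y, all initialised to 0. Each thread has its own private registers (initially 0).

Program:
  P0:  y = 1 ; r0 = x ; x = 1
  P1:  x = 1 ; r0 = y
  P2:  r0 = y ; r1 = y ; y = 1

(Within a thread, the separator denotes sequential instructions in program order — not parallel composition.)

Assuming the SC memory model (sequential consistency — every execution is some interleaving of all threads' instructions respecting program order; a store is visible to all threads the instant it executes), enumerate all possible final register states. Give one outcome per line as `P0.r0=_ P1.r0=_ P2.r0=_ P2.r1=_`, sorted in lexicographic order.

P0.r0=0 P1.r0=1 P2.r0=0 P2.r1=0
P0.r0=0 P1.r0=1 P2.r0=0 P2.r1=1
P0.r0=0 P1.r0=1 P2.r0=1 P2.r1=1
P0.r0=1 P1.r0=0 P2.r0=0 P2.r1=0
P0.r0=1 P1.r0=0 P2.r0=0 P2.r1=1
P0.r0=1 P1.r0=0 P2.r0=1 P2.r1=1
P0.r0=1 P1.r0=1 P2.r0=0 P2.r1=0
P0.r0=1 P1.r0=1 P2.r0=0 P2.r1=1
P0.r0=1 P1.r0=1 P2.r0=1 P2.r1=1

outcome vector order: (P0.r0,P1.r0,P2.r0,P2.r1)
|SC outcomes| = 9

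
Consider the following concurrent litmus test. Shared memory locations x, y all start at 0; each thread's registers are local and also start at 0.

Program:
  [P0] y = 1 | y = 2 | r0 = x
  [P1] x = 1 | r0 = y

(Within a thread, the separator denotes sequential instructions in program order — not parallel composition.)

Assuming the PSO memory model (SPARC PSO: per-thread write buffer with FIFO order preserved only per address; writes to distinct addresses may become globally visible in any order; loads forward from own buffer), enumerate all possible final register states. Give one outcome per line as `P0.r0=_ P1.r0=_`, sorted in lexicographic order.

P0.r0=0 P1.r0=0
P0.r0=0 P1.r0=1
P0.r0=0 P1.r0=2
P0.r0=1 P1.r0=0
P0.r0=1 P1.r0=1
P0.r0=1 P1.r0=2

outcome vector order: (P0.r0,P1.r0)
|PSO outcomes| = 6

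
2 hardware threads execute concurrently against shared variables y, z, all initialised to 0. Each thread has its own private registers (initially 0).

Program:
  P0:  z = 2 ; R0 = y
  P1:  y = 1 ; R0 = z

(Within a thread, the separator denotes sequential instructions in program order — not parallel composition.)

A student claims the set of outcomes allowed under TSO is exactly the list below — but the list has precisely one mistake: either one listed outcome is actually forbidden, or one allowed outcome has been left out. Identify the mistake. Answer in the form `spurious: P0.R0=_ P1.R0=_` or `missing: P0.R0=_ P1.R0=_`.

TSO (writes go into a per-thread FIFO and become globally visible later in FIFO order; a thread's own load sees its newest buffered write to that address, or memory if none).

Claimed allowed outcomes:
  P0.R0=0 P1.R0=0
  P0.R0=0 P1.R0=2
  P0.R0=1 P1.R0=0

outcome vector order: (P0.R0,P1.R0)
[TSO] allowed = {(0,0), (0,2), (1,0), (1,2)}
TSO∖claimed = {(1,2)}

missing: P0.R0=1 P1.R0=2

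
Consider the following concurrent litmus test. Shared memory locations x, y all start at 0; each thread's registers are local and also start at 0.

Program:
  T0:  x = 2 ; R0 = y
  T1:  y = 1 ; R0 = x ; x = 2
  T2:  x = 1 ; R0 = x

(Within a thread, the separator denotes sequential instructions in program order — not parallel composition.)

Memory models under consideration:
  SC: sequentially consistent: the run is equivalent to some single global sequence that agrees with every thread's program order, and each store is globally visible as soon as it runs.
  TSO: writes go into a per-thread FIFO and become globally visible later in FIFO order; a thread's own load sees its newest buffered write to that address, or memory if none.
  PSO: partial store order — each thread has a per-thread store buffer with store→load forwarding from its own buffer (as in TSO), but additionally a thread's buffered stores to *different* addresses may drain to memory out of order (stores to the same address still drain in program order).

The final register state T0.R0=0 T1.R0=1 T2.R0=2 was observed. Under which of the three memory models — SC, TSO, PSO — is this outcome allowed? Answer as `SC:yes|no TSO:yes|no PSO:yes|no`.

SC:yes TSO:yes PSO:yes

outcome vector order: (T0.R0,T1.R0,T2.R0)
SC (10): 0/1/1 0/1/2 0/2/1 0/2/2 1/0/1 1/0/2 1/1/1 1/1/2 1/2/1 1/2/2
TSO (12): 0/0/1 0/0/2 0/1/1 0/1/2 0/2/1 0/2/2 1/0/1 1/0/2 1/1/1 1/1/2 1/2/1 1/2/2
PSO (12): 0/0/1 0/0/2 0/1/1 0/1/2 0/2/1 0/2/2 1/0/1 1/0/2 1/1/1 1/1/2 1/2/1 1/2/2
target 0/1/2 ∈ {SC,TSO,PSO}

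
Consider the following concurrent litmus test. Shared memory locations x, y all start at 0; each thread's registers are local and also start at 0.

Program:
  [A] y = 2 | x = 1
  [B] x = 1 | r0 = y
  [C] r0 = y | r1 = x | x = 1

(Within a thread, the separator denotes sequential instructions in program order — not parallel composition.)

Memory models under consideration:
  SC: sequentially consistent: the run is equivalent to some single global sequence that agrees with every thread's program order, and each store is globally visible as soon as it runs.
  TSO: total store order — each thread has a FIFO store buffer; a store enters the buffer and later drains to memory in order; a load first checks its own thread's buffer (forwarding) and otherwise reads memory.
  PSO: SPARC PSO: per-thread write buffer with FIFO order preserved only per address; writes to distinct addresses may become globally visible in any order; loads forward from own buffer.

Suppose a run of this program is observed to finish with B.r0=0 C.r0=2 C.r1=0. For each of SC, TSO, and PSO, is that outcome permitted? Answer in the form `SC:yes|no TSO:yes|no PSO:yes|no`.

outcome vector order: (B.r0,C.r0,C.r1)
SC: 7 outcomes — {(0,0,0), (0,0,1), (0,2,1), (2,0,0), (2,0,1), (2,2,0), (2,2,1)}
TSO: 8 outcomes — {(0,0,0), (0,0,1), (0,2,0), (0,2,1), (2,0,0), (2,0,1), (2,2,0), (2,2,1)}
PSO: 8 outcomes — {(0,0,0), (0,0,1), (0,2,0), (0,2,1), (2,0,0), (2,0,1), (2,2,0), (2,2,1)}
target (0,2,0) ∈ {TSO,PSO}

SC:no TSO:yes PSO:yes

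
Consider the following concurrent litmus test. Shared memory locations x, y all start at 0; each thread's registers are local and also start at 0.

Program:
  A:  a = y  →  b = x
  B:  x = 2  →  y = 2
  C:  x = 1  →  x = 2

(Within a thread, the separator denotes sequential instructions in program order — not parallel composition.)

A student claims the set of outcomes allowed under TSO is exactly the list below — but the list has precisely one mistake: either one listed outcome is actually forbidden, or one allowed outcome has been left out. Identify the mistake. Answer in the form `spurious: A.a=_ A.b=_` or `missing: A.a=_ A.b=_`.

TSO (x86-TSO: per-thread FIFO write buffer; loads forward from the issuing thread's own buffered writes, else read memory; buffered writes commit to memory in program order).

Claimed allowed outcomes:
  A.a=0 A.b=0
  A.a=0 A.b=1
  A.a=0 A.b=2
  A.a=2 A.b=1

outcome vector order: (A.a,A.b)
[TSO] allowed = {0/0 0/1 0/2 2/1 2/2}
TSO∖claimed = {2/2}

missing: A.a=2 A.b=2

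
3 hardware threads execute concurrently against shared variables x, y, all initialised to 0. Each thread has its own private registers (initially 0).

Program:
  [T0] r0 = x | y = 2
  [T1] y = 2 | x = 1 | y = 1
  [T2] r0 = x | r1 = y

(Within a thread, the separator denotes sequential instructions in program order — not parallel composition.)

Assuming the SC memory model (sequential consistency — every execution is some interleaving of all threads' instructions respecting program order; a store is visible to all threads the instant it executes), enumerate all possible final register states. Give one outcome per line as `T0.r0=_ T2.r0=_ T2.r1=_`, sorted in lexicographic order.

outcome vector order: (T0.r0,T2.r0,T2.r1)
|SC outcomes| = 10

T0.r0=0 T2.r0=0 T2.r1=0
T0.r0=0 T2.r0=0 T2.r1=1
T0.r0=0 T2.r0=0 T2.r1=2
T0.r0=0 T2.r0=1 T2.r1=1
T0.r0=0 T2.r0=1 T2.r1=2
T0.r0=1 T2.r0=0 T2.r1=0
T0.r0=1 T2.r0=0 T2.r1=1
T0.r0=1 T2.r0=0 T2.r1=2
T0.r0=1 T2.r0=1 T2.r1=1
T0.r0=1 T2.r0=1 T2.r1=2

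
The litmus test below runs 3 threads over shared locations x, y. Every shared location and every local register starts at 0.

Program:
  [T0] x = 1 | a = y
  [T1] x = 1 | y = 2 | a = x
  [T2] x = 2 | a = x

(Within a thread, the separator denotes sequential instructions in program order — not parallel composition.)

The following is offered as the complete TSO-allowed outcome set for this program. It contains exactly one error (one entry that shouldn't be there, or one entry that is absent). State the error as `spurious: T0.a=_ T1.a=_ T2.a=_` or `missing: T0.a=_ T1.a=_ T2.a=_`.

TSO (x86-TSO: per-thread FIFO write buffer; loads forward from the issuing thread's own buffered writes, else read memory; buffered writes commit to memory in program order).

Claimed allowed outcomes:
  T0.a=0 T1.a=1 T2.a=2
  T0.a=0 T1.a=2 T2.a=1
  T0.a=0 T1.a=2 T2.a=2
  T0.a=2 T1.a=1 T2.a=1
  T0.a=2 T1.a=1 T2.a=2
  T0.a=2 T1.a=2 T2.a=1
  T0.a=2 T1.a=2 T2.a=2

missing: T0.a=0 T1.a=1 T2.a=1

outcome vector order: (T0.a,T1.a,T2.a)
[TSO] allowed = {011, 012, 021, 022, 211, 212, 221, 222}
TSO∖claimed = {011}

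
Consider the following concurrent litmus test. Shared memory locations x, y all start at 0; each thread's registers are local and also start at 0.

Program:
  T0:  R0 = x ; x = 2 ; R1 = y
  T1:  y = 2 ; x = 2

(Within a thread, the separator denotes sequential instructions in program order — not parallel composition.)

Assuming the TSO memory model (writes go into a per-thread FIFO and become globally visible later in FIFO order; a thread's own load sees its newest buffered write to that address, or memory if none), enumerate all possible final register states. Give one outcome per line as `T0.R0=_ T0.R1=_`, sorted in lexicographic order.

outcome vector order: (T0.R0,T0.R1)
|TSO outcomes| = 3

T0.R0=0 T0.R1=0
T0.R0=0 T0.R1=2
T0.R0=2 T0.R1=2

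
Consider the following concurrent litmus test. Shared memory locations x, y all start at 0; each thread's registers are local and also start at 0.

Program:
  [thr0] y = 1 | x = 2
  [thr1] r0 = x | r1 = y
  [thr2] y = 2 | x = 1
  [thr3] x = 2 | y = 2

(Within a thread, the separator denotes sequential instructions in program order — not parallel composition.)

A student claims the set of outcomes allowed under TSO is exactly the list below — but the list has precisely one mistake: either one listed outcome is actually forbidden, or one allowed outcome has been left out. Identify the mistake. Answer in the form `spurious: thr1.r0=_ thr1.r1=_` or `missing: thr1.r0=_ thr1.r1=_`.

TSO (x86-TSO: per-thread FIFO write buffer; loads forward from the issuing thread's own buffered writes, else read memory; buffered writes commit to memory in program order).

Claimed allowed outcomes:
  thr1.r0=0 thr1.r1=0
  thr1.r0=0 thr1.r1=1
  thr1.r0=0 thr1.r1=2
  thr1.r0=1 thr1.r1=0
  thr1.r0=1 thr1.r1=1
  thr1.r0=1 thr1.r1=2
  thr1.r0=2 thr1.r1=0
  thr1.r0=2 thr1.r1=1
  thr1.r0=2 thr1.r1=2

spurious: thr1.r0=1 thr1.r1=0

outcome vector order: (thr1.r0,thr1.r1)
under TSO → 00 01 02 11 12 20 21 22
claimed∖TSO = {10}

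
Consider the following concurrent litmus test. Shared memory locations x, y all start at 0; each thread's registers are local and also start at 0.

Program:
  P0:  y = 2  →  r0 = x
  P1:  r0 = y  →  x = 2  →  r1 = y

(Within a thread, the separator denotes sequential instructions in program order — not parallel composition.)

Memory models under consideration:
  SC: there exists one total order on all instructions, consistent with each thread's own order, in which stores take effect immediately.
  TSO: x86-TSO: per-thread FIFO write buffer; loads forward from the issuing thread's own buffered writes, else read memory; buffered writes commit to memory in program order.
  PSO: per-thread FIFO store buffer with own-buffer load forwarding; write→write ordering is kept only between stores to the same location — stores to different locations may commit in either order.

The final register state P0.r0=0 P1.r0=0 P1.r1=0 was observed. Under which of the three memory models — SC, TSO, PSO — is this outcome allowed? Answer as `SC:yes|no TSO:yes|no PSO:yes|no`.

SC:no TSO:yes PSO:yes

outcome vector order: (P0.r0,P1.r0,P1.r1)
[SC] allowed = {<0 0 2>, <0 2 2>, <2 0 0>, <2 0 2>, <2 2 2>}
[TSO] allowed = {<0 0 0>, <0 0 2>, <0 2 2>, <2 0 0>, <2 0 2>, <2 2 2>}
[PSO] allowed = {<0 0 0>, <0 0 2>, <0 2 2>, <2 0 0>, <2 0 2>, <2 2 2>}
target <0 0 0> ∈ {TSO,PSO}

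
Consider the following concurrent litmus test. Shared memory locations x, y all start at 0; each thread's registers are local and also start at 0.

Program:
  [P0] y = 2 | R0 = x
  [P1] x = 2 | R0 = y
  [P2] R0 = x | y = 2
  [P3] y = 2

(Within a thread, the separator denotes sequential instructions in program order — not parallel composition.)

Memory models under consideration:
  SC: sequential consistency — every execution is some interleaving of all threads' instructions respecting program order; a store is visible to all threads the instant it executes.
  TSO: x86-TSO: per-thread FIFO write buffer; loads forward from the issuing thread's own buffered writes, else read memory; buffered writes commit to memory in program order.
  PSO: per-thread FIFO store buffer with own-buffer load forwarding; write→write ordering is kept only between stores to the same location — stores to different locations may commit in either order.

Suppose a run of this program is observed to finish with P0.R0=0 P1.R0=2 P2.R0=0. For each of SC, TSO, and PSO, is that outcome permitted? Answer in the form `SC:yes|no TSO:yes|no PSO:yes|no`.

SC:yes TSO:yes PSO:yes

outcome vector order: (P0.R0,P1.R0,P2.R0)
[SC] allowed = {020, 022, 200, 202, 220, 222}
[TSO] allowed = {000, 002, 020, 022, 200, 202, 220, 222}
[PSO] allowed = {000, 002, 020, 022, 200, 202, 220, 222}
target 020 ∈ {SC,TSO,PSO}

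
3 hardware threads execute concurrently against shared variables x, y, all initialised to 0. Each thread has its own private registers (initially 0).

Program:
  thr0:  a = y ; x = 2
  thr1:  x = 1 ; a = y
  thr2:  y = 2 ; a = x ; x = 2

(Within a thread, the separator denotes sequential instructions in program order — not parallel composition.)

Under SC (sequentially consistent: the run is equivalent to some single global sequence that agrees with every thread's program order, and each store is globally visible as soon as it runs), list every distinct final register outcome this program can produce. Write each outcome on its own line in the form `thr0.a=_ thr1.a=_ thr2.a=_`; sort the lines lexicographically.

outcome vector order: (thr0.a,thr1.a,thr2.a)
|SC outcomes| = 10

thr0.a=0 thr1.a=0 thr2.a=1
thr0.a=0 thr1.a=0 thr2.a=2
thr0.a=0 thr1.a=2 thr2.a=0
thr0.a=0 thr1.a=2 thr2.a=1
thr0.a=0 thr1.a=2 thr2.a=2
thr0.a=2 thr1.a=0 thr2.a=1
thr0.a=2 thr1.a=0 thr2.a=2
thr0.a=2 thr1.a=2 thr2.a=0
thr0.a=2 thr1.a=2 thr2.a=1
thr0.a=2 thr1.a=2 thr2.a=2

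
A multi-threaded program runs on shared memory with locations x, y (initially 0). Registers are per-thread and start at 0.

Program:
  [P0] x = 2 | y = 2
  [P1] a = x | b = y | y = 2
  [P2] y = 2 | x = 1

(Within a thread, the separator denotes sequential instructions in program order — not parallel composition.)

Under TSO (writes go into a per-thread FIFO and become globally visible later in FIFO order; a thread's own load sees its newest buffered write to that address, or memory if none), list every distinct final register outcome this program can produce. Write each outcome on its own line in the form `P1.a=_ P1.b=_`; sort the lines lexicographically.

P1.a=0 P1.b=0
P1.a=0 P1.b=2
P1.a=1 P1.b=2
P1.a=2 P1.b=0
P1.a=2 P1.b=2

outcome vector order: (P1.a,P1.b)
|TSO outcomes| = 5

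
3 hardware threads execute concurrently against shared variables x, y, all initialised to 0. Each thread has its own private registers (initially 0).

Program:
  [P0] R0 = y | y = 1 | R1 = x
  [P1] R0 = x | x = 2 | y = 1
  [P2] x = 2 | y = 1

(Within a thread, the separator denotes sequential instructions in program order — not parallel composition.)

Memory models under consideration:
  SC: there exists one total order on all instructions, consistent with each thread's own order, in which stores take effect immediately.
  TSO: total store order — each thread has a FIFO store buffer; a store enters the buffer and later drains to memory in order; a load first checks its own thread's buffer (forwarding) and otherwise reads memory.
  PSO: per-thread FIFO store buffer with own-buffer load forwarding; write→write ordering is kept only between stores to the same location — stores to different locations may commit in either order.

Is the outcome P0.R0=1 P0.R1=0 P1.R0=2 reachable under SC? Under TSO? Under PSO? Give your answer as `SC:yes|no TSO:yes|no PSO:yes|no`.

SC:no TSO:no PSO:yes

outcome vector order: (P0.R0,P0.R1,P1.R0)
[SC] allowed = {(0,0,0) (0,0,2) (0,2,0) (0,2,2) (1,2,0) (1,2,2)}
[TSO] allowed = {(0,0,0) (0,0,2) (0,2,0) (0,2,2) (1,2,0) (1,2,2)}
[PSO] allowed = {(0,0,0) (0,0,2) (0,2,0) (0,2,2) (1,0,0) (1,0,2) (1,2,0) (1,2,2)}
target (1,0,2) ∈ {PSO}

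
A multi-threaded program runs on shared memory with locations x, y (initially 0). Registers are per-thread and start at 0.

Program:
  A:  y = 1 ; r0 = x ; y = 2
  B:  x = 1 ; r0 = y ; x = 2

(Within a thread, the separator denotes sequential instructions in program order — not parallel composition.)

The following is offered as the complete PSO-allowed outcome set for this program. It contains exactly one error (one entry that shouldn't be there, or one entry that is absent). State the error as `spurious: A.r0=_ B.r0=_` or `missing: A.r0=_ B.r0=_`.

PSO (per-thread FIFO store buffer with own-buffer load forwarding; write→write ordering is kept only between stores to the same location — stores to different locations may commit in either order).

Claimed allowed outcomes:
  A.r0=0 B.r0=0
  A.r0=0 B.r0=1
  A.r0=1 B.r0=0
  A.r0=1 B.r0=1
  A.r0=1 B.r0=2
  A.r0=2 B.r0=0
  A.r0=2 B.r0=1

missing: A.r0=0 B.r0=2

outcome vector order: (A.r0,B.r0)
PSO (8): (0,0), (0,1), (0,2), (1,0), (1,1), (1,2), (2,0), (2,1)
PSO∖claimed = {(0,2)}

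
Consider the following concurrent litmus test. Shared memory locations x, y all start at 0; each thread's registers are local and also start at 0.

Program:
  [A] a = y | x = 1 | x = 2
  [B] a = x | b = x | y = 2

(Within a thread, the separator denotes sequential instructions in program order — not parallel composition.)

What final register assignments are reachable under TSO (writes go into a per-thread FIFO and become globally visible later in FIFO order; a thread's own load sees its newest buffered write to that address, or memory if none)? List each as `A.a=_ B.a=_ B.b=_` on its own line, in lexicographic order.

A.a=0 B.a=0 B.b=0
A.a=0 B.a=0 B.b=1
A.a=0 B.a=0 B.b=2
A.a=0 B.a=1 B.b=1
A.a=0 B.a=1 B.b=2
A.a=0 B.a=2 B.b=2
A.a=2 B.a=0 B.b=0

outcome vector order: (A.a,B.a,B.b)
|TSO outcomes| = 7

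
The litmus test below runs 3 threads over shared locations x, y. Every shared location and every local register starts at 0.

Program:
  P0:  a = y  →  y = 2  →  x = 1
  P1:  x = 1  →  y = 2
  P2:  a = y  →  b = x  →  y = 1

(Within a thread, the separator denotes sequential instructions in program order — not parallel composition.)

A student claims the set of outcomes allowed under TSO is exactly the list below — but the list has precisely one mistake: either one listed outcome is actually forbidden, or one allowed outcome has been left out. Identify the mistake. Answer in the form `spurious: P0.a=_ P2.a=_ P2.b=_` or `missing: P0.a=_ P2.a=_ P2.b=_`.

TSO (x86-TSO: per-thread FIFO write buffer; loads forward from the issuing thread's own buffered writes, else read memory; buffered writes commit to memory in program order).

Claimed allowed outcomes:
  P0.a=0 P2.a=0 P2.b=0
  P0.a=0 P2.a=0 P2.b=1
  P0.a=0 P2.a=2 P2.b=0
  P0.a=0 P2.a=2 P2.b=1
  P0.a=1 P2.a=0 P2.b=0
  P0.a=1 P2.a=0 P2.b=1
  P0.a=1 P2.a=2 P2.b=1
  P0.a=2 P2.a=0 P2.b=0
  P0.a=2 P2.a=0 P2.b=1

outcome vector order: (P0.a,P2.a,P2.b)
[TSO] allowed = {000 001 020 021 100 101 121 200 201 221}
TSO∖claimed = {221}

missing: P0.a=2 P2.a=2 P2.b=1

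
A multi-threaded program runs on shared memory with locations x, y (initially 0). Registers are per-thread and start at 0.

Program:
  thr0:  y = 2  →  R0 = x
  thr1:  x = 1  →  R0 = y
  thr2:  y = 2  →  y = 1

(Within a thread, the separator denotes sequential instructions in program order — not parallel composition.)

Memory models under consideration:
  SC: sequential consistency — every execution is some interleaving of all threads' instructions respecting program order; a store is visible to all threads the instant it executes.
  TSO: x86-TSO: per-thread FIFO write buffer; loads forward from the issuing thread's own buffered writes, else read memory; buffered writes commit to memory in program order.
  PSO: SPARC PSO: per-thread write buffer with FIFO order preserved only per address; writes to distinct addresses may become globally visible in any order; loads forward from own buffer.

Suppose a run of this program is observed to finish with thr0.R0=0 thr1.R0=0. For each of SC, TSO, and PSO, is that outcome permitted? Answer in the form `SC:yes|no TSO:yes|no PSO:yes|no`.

outcome vector order: (thr0.R0,thr1.R0)
[SC] allowed = {<0 1> <0 2> <1 0> <1 1> <1 2>}
[TSO] allowed = {<0 0> <0 1> <0 2> <1 0> <1 1> <1 2>}
[PSO] allowed = {<0 0> <0 1> <0 2> <1 0> <1 1> <1 2>}
target <0 0> ∈ {TSO,PSO}

SC:no TSO:yes PSO:yes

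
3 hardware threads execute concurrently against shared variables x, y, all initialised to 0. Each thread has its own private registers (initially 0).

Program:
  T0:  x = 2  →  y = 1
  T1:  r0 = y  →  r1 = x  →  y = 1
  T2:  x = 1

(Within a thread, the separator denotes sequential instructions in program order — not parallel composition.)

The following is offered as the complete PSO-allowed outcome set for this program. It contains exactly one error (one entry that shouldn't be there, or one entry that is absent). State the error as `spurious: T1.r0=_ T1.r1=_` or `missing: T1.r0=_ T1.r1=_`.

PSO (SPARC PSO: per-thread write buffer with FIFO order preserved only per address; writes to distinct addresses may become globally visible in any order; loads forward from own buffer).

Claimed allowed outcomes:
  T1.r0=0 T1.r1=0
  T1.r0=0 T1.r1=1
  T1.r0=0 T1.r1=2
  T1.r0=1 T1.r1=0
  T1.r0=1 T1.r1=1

outcome vector order: (T1.r0,T1.r1)
PSO: 6 outcomes — {<0 0> <0 1> <0 2> <1 0> <1 1> <1 2>}
PSO∖claimed = {<1 2>}

missing: T1.r0=1 T1.r1=2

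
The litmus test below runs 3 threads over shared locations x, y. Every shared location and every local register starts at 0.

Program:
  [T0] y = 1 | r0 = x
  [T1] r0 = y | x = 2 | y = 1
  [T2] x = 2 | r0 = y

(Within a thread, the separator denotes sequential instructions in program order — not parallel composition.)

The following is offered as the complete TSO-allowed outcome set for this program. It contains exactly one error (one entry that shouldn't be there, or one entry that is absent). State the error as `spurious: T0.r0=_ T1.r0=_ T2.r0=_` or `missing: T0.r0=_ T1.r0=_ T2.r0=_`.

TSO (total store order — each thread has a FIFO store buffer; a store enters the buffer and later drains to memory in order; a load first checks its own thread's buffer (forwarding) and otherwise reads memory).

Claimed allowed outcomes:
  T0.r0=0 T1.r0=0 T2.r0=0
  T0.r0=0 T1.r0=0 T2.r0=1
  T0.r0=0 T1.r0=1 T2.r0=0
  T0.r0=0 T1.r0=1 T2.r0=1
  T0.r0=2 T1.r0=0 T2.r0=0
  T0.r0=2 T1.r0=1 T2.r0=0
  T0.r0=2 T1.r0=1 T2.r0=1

outcome vector order: (T0.r0,T1.r0,T2.r0)
under TSO → (0,0,0), (0,0,1), (0,1,0), (0,1,1), (2,0,0), (2,0,1), (2,1,0), (2,1,1)
TSO∖claimed = {(2,0,1)}

missing: T0.r0=2 T1.r0=0 T2.r0=1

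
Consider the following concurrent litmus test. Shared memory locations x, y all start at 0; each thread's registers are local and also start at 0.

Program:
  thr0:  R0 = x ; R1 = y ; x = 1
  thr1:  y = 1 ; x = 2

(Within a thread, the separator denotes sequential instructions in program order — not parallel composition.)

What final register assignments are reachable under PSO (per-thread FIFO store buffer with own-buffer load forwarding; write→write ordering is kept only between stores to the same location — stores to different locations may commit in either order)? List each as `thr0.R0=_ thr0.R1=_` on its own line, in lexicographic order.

thr0.R0=0 thr0.R1=0
thr0.R0=0 thr0.R1=1
thr0.R0=2 thr0.R1=0
thr0.R0=2 thr0.R1=1

outcome vector order: (thr0.R0,thr0.R1)
|PSO outcomes| = 4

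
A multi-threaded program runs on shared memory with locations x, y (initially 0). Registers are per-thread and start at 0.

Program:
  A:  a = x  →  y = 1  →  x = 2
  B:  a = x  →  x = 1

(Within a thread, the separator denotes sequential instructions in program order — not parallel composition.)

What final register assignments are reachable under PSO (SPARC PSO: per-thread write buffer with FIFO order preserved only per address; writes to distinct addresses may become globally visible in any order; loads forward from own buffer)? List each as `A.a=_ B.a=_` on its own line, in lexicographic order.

A.a=0 B.a=0
A.a=0 B.a=2
A.a=1 B.a=0

outcome vector order: (A.a,B.a)
|PSO outcomes| = 3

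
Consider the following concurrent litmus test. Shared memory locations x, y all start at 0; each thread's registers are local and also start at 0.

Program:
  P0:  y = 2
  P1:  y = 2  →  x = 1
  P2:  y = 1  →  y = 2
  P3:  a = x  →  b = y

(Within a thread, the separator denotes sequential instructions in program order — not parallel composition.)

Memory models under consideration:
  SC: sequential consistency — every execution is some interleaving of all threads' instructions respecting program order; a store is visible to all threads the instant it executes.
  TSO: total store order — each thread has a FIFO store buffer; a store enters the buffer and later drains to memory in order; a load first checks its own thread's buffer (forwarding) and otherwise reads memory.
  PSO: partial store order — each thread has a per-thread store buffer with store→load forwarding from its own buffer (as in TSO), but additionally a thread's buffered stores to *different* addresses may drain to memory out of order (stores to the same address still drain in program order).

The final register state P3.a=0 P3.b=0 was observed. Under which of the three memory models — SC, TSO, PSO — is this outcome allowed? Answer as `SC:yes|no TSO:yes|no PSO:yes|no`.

SC:yes TSO:yes PSO:yes

outcome vector order: (P3.a,P3.b)
SC (5): 00; 01; 02; 11; 12
TSO (5): 00; 01; 02; 11; 12
PSO (6): 00; 01; 02; 10; 11; 12
target 00 ∈ {SC,TSO,PSO}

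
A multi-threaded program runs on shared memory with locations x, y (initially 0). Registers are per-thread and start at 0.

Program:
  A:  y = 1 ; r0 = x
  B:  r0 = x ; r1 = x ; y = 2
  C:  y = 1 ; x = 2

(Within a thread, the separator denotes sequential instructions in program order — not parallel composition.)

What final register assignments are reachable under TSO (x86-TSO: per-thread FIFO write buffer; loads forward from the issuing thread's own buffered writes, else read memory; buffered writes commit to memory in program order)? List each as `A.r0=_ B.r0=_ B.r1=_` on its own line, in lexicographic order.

A.r0=0 B.r0=0 B.r1=0
A.r0=0 B.r0=0 B.r1=2
A.r0=0 B.r0=2 B.r1=2
A.r0=2 B.r0=0 B.r1=0
A.r0=2 B.r0=0 B.r1=2
A.r0=2 B.r0=2 B.r1=2

outcome vector order: (A.r0,B.r0,B.r1)
|TSO outcomes| = 6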